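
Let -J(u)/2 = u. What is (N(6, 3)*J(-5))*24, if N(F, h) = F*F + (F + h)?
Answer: 10800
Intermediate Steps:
J(u) = -2*u
N(F, h) = F + h + F**2 (N(F, h) = F**2 + (F + h) = F + h + F**2)
(N(6, 3)*J(-5))*24 = ((6 + 3 + 6**2)*(-2*(-5)))*24 = ((6 + 3 + 36)*10)*24 = (45*10)*24 = 450*24 = 10800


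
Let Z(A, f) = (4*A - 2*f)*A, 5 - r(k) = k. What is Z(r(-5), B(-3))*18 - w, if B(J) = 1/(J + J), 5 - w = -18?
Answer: 7237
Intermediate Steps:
w = 23 (w = 5 - 1*(-18) = 5 + 18 = 23)
r(k) = 5 - k
B(J) = 1/(2*J)
Z(A, f) = A*(-2*f + 4*A) (Z(A, f) = (-2*f + 4*A)*A = A*(-2*f + 4*A))
Z(r(-5), B(-3))*18 - w = (2*(5 - 1*(-5))*(-1/(2*(-3)) + 2*(5 - 1*(-5))))*18 - 1*23 = (2*(5 + 5)*(-(-1)/(2*3) + 2*(5 + 5)))*18 - 23 = (2*10*(-1*(-⅙) + 2*10))*18 - 23 = (2*10*(⅙ + 20))*18 - 23 = (2*10*(121/6))*18 - 23 = (1210/3)*18 - 23 = 7260 - 23 = 7237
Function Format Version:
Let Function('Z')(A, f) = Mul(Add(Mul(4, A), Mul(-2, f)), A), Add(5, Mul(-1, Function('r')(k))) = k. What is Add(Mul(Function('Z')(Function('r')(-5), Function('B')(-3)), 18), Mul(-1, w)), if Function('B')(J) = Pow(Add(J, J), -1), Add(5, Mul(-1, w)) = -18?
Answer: 7237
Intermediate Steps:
w = 23 (w = Add(5, Mul(-1, -18)) = Add(5, 18) = 23)
Function('r')(k) = Add(5, Mul(-1, k))
Function('B')(J) = Mul(Rational(1, 2), Pow(J, -1)) (Function('B')(J) = Pow(Mul(2, J), -1) = Mul(Rational(1, 2), Pow(J, -1)))
Function('Z')(A, f) = Mul(A, Add(Mul(-2, f), Mul(4, A))) (Function('Z')(A, f) = Mul(Add(Mul(-2, f), Mul(4, A)), A) = Mul(A, Add(Mul(-2, f), Mul(4, A))))
Add(Mul(Function('Z')(Function('r')(-5), Function('B')(-3)), 18), Mul(-1, w)) = Add(Mul(Mul(2, Add(5, Mul(-1, -5)), Add(Mul(-1, Mul(Rational(1, 2), Pow(-3, -1))), Mul(2, Add(5, Mul(-1, -5))))), 18), Mul(-1, 23)) = Add(Mul(Mul(2, Add(5, 5), Add(Mul(-1, Mul(Rational(1, 2), Rational(-1, 3))), Mul(2, Add(5, 5)))), 18), -23) = Add(Mul(Mul(2, 10, Add(Mul(-1, Rational(-1, 6)), Mul(2, 10))), 18), -23) = Add(Mul(Mul(2, 10, Add(Rational(1, 6), 20)), 18), -23) = Add(Mul(Mul(2, 10, Rational(121, 6)), 18), -23) = Add(Mul(Rational(1210, 3), 18), -23) = Add(7260, -23) = 7237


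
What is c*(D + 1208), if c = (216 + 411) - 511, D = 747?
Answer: 226780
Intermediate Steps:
c = 116 (c = 627 - 511 = 116)
c*(D + 1208) = 116*(747 + 1208) = 116*1955 = 226780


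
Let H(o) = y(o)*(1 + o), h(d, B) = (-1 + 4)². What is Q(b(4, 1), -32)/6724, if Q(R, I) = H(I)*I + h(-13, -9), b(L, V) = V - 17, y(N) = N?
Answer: -31735/6724 ≈ -4.7197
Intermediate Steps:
h(d, B) = 9 (h(d, B) = 3² = 9)
b(L, V) = -17 + V
H(o) = o*(1 + o)
Q(R, I) = 9 + I²*(1 + I) (Q(R, I) = (I*(1 + I))*I + 9 = I²*(1 + I) + 9 = 9 + I²*(1 + I))
Q(b(4, 1), -32)/6724 = (9 + (-32)²*(1 - 32))/6724 = (9 + 1024*(-31))*(1/6724) = (9 - 31744)*(1/6724) = -31735*1/6724 = -31735/6724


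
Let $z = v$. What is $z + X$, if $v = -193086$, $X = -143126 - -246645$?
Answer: $-89567$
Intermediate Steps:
$X = 103519$ ($X = -143126 + 246645 = 103519$)
$z = -193086$
$z + X = -193086 + 103519 = -89567$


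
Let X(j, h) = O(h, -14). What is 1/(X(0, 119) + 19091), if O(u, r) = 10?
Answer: 1/19101 ≈ 5.2353e-5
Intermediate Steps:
X(j, h) = 10
1/(X(0, 119) + 19091) = 1/(10 + 19091) = 1/19101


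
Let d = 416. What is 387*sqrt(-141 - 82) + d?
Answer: 416 + 387*I*sqrt(223) ≈ 416.0 + 5779.1*I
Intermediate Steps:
387*sqrt(-141 - 82) + d = 387*sqrt(-141 - 82) + 416 = 387*sqrt(-223) + 416 = 387*(I*sqrt(223)) + 416 = 387*I*sqrt(223) + 416 = 416 + 387*I*sqrt(223)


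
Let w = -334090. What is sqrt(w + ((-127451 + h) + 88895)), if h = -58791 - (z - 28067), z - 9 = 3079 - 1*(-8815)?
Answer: I*sqrt(415273) ≈ 644.42*I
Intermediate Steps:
z = 11903 (z = 9 + (3079 - 1*(-8815)) = 9 + (3079 + 8815) = 9 + 11894 = 11903)
h = -42627 (h = -58791 - (11903 - 28067) = -58791 - 1*(-16164) = -58791 + 16164 = -42627)
sqrt(w + ((-127451 + h) + 88895)) = sqrt(-334090 + ((-127451 - 42627) + 88895)) = sqrt(-334090 + (-170078 + 88895)) = sqrt(-334090 - 81183) = sqrt(-415273) = I*sqrt(415273)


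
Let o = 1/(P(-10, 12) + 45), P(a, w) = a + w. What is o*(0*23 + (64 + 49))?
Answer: 113/47 ≈ 2.4043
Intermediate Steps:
o = 1/47 (o = 1/((-10 + 12) + 45) = 1/(2 + 45) = 1/47 ≈ 0.021277)
o*(0*23 + (64 + 49)) = (0*23 + (64 + 49))/47 = (0 + 113)/47 = (1/47)*113 = 113/47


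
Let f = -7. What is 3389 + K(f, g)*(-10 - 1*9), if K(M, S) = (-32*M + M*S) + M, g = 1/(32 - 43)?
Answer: -8207/11 ≈ -746.09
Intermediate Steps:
g = -1/11 (g = 1/(-11) = -1/11 ≈ -0.090909)
K(M, S) = -31*M + M*S
3389 + K(f, g)*(-10 - 1*9) = 3389 + (-7*(-31 - 1/11))*(-10 - 1*9) = 3389 + (-7*(-342/11))*(-10 - 9) = 3389 + (2394/11)*(-19) = 3389 - 45486/11 = -8207/11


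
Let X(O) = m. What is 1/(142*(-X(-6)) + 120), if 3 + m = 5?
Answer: -1/164 ≈ -0.0060976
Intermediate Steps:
m = 2 (m = -3 + 5 = 2)
X(O) = 2
1/(142*(-X(-6)) + 120) = 1/(142*(-1*2) + 120) = 1/(142*(-2) + 120) = 1/(-284 + 120) = 1/(-164) = -1/164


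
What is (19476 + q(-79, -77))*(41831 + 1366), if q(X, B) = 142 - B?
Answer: 850764915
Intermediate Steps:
(19476 + q(-79, -77))*(41831 + 1366) = (19476 + (142 - 1*(-77)))*(41831 + 1366) = (19476 + (142 + 77))*43197 = (19476 + 219)*43197 = 19695*43197 = 850764915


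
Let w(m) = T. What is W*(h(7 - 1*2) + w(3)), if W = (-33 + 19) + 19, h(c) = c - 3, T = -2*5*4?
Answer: -190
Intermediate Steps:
T = -40 (T = -10*4 = -40)
w(m) = -40
h(c) = -3 + c
W = 5 (W = -14 + 19 = 5)
W*(h(7 - 1*2) + w(3)) = 5*((-3 + (7 - 1*2)) - 40) = 5*((-3 + (7 - 2)) - 40) = 5*((-3 + 5) - 40) = 5*(2 - 40) = 5*(-38) = -190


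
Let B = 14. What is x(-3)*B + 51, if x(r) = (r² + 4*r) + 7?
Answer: 107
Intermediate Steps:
x(r) = 7 + r² + 4*r
x(-3)*B + 51 = (7 + (-3)² + 4*(-3))*14 + 51 = (7 + 9 - 12)*14 + 51 = 4*14 + 51 = 56 + 51 = 107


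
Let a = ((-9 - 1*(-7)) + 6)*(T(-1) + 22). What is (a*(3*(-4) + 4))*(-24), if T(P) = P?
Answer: 16128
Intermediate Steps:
a = 84 (a = ((-9 - 1*(-7)) + 6)*(-1 + 22) = ((-9 + 7) + 6)*21 = (-2 + 6)*21 = 4*21 = 84)
(a*(3*(-4) + 4))*(-24) = (84*(3*(-4) + 4))*(-24) = (84*(-12 + 4))*(-24) = (84*(-8))*(-24) = -672*(-24) = 16128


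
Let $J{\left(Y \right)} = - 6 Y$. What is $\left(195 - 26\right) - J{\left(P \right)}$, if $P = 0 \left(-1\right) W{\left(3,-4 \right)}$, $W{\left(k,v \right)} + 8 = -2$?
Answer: $169$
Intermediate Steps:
$W{\left(k,v \right)} = -10$ ($W{\left(k,v \right)} = -8 - 2 = -10$)
$P = 0$ ($P = 0 \left(-1\right) \left(-10\right) = 0 \left(-10\right) = 0$)
$\left(195 - 26\right) - J{\left(P \right)} = \left(195 - 26\right) - \left(-6\right) 0 = \left(195 - 26\right) - 0 = 169 + 0 = 169$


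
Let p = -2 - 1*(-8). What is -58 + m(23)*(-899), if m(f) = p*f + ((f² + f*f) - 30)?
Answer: -1048292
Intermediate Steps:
p = 6 (p = -2 + 8 = 6)
m(f) = -30 + 2*f² + 6*f (m(f) = 6*f + ((f² + f*f) - 30) = 6*f + ((f² + f²) - 30) = 6*f + (2*f² - 30) = 6*f + (-30 + 2*f²) = -30 + 2*f² + 6*f)
-58 + m(23)*(-899) = -58 + (-30 + 2*23² + 6*23)*(-899) = -58 + (-30 + 2*529 + 138)*(-899) = -58 + (-30 + 1058 + 138)*(-899) = -58 + 1166*(-899) = -58 - 1048234 = -1048292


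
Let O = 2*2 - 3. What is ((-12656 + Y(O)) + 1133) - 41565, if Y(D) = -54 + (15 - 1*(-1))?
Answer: -53126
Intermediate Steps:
O = 1 (O = 4 - 3 = 1)
Y(D) = -38 (Y(D) = -54 + (15 + 1) = -54 + 16 = -38)
((-12656 + Y(O)) + 1133) - 41565 = ((-12656 - 38) + 1133) - 41565 = (-12694 + 1133) - 41565 = -11561 - 41565 = -53126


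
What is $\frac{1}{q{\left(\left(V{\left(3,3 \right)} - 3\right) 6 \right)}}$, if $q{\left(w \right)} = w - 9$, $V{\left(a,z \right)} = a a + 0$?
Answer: $\frac{1}{27} \approx 0.037037$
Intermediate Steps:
$V{\left(a,z \right)} = a^{2}$ ($V{\left(a,z \right)} = a^{2} + 0 = a^{2}$)
$q{\left(w \right)} = -9 + w$
$\frac{1}{q{\left(\left(V{\left(3,3 \right)} - 3\right) 6 \right)}} = \frac{1}{-9 + \left(3^{2} - 3\right) 6} = \frac{1}{-9 + \left(9 - 3\right) 6} = \frac{1}{-9 + 6 \cdot 6} = \frac{1}{-9 + 36} = \frac{1}{27}$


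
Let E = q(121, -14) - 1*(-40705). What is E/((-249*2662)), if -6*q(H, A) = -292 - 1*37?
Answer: -244559/3977028 ≈ -0.061493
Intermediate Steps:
q(H, A) = 329/6 (q(H, A) = -(-292 - 1*37)/6 = -(-292 - 37)/6 = -1/6*(-329) = 329/6)
E = 244559/6 (E = 329/6 - 1*(-40705) = 329/6 + 40705 = 244559/6 ≈ 40760.)
E/((-249*2662)) = 244559/(6*((-249*2662))) = (244559/6)/(-662838) = (244559/6)*(-1/662838) = -244559/3977028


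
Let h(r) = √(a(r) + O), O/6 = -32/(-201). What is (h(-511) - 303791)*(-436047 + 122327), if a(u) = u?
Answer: 95305312520 - 941160*I*√254399/67 ≈ 9.5305e+10 - 7.0851e+6*I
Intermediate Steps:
O = 64/67 (O = 6*(-32/(-201)) = 6*(-32*(-1/201)) = 6*(32/201) = 64/67 ≈ 0.95522)
h(r) = √(64/67 + r) (h(r) = √(r + 64/67) = √(64/67 + r))
(h(-511) - 303791)*(-436047 + 122327) = (√(4288 + 4489*(-511))/67 - 303791)*(-436047 + 122327) = (√(4288 - 2293879)/67 - 303791)*(-313720) = (√(-2289591)/67 - 303791)*(-313720) = ((3*I*√254399)/67 - 303791)*(-313720) = (3*I*√254399/67 - 303791)*(-313720) = (-303791 + 3*I*√254399/67)*(-313720) = 95305312520 - 941160*I*√254399/67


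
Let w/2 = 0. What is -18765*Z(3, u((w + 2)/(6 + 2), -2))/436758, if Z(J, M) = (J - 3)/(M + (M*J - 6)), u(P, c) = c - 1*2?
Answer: 0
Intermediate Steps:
w = 0 (w = 2*0 = 0)
u(P, c) = -2 + c (u(P, c) = c - 2 = -2 + c)
Z(J, M) = (-3 + J)/(-6 + M + J*M) (Z(J, M) = (-3 + J)/(M + (J*M - 6)) = (-3 + J)/(M + (-6 + J*M)) = (-3 + J)/(-6 + M + J*M))
-18765*Z(3, u((w + 2)/(6 + 2), -2))/436758 = -18765*(-3 + 3)/(-6 + (-2 - 2) + 3*(-2 - 2))/436758 = -18765*0/(-6 - 4 + 3*(-4))*(1/436758) = -18765*0/(-6 - 4 - 12)*(1/436758) = -18765*0/(-22)*(1/436758) = -(-18765)*0/22*(1/436758) = -18765*0*(1/436758) = 0*(1/436758) = 0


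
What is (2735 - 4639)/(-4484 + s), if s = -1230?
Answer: 952/2857 ≈ 0.33322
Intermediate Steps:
(2735 - 4639)/(-4484 + s) = (2735 - 4639)/(-4484 - 1230) = -1904/(-5714) = -1904*(-1/5714) = 952/2857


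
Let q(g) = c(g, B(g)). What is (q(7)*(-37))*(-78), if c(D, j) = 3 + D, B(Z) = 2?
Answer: 28860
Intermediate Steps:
q(g) = 3 + g
(q(7)*(-37))*(-78) = ((3 + 7)*(-37))*(-78) = (10*(-37))*(-78) = -370*(-78) = 28860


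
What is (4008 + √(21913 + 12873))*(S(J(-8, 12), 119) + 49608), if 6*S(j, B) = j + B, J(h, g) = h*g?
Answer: 198844228 + 297671*√34786/6 ≈ 2.0810e+8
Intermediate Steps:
J(h, g) = g*h
S(j, B) = B/6 + j/6 (S(j, B) = (j + B)/6 = (B + j)/6 = B/6 + j/6)
(4008 + √(21913 + 12873))*(S(J(-8, 12), 119) + 49608) = (4008 + √(21913 + 12873))*(((⅙)*119 + (12*(-8))/6) + 49608) = (4008 + √34786)*((119/6 + (⅙)*(-96)) + 49608) = (4008 + √34786)*((119/6 - 16) + 49608) = (4008 + √34786)*(23/6 + 49608) = (4008 + √34786)*(297671/6) = 198844228 + 297671*√34786/6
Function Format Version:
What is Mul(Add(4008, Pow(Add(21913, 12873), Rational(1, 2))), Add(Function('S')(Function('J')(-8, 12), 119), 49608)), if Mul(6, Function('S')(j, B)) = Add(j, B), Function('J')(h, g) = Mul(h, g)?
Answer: Add(198844228, Mul(Rational(297671, 6), Pow(34786, Rational(1, 2)))) ≈ 2.0810e+8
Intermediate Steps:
Function('J')(h, g) = Mul(g, h)
Function('S')(j, B) = Add(Mul(Rational(1, 6), B), Mul(Rational(1, 6), j)) (Function('S')(j, B) = Mul(Rational(1, 6), Add(j, B)) = Mul(Rational(1, 6), Add(B, j)) = Add(Mul(Rational(1, 6), B), Mul(Rational(1, 6), j)))
Mul(Add(4008, Pow(Add(21913, 12873), Rational(1, 2))), Add(Function('S')(Function('J')(-8, 12), 119), 49608)) = Mul(Add(4008, Pow(Add(21913, 12873), Rational(1, 2))), Add(Add(Mul(Rational(1, 6), 119), Mul(Rational(1, 6), Mul(12, -8))), 49608)) = Mul(Add(4008, Pow(34786, Rational(1, 2))), Add(Add(Rational(119, 6), Mul(Rational(1, 6), -96)), 49608)) = Mul(Add(4008, Pow(34786, Rational(1, 2))), Add(Add(Rational(119, 6), -16), 49608)) = Mul(Add(4008, Pow(34786, Rational(1, 2))), Add(Rational(23, 6), 49608)) = Mul(Add(4008, Pow(34786, Rational(1, 2))), Rational(297671, 6)) = Add(198844228, Mul(Rational(297671, 6), Pow(34786, Rational(1, 2))))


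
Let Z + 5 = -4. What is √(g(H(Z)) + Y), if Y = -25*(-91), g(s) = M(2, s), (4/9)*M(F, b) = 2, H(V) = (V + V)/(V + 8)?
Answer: √9118/2 ≈ 47.744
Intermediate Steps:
Z = -9 (Z = -5 - 4 = -9)
H(V) = 2*V/(8 + V) (H(V) = (2*V)/(8 + V) = 2*V/(8 + V))
M(F, b) = 9/2 (M(F, b) = (9/4)*2 = 9/2)
g(s) = 9/2
Y = 2275
√(g(H(Z)) + Y) = √(9/2 + 2275) = √(4559/2) = √9118/2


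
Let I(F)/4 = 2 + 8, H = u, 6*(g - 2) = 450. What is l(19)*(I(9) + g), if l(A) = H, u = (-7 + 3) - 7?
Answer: -1287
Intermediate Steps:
g = 77 (g = 2 + (⅙)*450 = 2 + 75 = 77)
u = -11 (u = -4 - 7 = -11)
H = -11
l(A) = -11
I(F) = 40 (I(F) = 4*(2 + 8) = 4*10 = 40)
l(19)*(I(9) + g) = -11*(40 + 77) = -11*117 = -1287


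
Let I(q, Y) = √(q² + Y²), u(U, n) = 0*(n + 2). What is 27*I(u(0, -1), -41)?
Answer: 1107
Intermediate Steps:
u(U, n) = 0 (u(U, n) = 0*(2 + n) = 0)
I(q, Y) = √(Y² + q²)
27*I(u(0, -1), -41) = 27*√((-41)² + 0²) = 27*√(1681 + 0) = 27*√1681 = 27*41 = 1107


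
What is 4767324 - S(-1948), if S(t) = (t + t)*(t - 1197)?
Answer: -7485596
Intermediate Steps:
S(t) = 2*t*(-1197 + t) (S(t) = (2*t)*(-1197 + t) = 2*t*(-1197 + t))
4767324 - S(-1948) = 4767324 - 2*(-1948)*(-1197 - 1948) = 4767324 - 2*(-1948)*(-3145) = 4767324 - 1*12252920 = 4767324 - 12252920 = -7485596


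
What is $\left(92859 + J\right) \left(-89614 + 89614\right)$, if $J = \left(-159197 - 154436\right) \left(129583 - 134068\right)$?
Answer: $0$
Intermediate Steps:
$J = 1406644005$ ($J = \left(-313633\right) \left(-4485\right) = 1406644005$)
$\left(92859 + J\right) \left(-89614 + 89614\right) = \left(92859 + 1406644005\right) \left(-89614 + 89614\right) = 1406736864 \cdot 0 = 0$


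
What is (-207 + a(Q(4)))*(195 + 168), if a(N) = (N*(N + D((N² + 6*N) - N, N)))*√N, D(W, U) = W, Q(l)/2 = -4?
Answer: -75141 - 92928*I*√2 ≈ -75141.0 - 1.3142e+5*I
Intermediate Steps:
Q(l) = -8 (Q(l) = 2*(-4) = -8)
a(N) = N^(3/2)*(N² + 6*N) (a(N) = (N*(N + ((N² + 6*N) - N)))*√N = (N*(N + (N² + 5*N)))*√N = (N*(N² + 6*N))*√N = N^(3/2)*(N² + 6*N))
(-207 + a(Q(4)))*(195 + 168) = (-207 + (-8)^(5/2)*(6 - 8))*(195 + 168) = (-207 + (128*I*√2)*(-2))*363 = (-207 - 256*I*√2)*363 = -75141 - 92928*I*√2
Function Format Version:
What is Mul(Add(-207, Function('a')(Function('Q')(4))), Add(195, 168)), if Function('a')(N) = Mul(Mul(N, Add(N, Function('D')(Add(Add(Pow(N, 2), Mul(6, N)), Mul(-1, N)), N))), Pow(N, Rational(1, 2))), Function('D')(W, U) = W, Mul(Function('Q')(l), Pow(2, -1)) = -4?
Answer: Add(-75141, Mul(-92928, I, Pow(2, Rational(1, 2)))) ≈ Add(-75141., Mul(-1.3142e+5, I))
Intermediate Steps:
Function('Q')(l) = -8 (Function('Q')(l) = Mul(2, -4) = -8)
Function('a')(N) = Mul(Pow(N, Rational(3, 2)), Add(Pow(N, 2), Mul(6, N))) (Function('a')(N) = Mul(Mul(N, Add(N, Add(Add(Pow(N, 2), Mul(6, N)), Mul(-1, N)))), Pow(N, Rational(1, 2))) = Mul(Mul(N, Add(N, Add(Pow(N, 2), Mul(5, N)))), Pow(N, Rational(1, 2))) = Mul(Mul(N, Add(Pow(N, 2), Mul(6, N))), Pow(N, Rational(1, 2))) = Mul(Pow(N, Rational(3, 2)), Add(Pow(N, 2), Mul(6, N))))
Mul(Add(-207, Function('a')(Function('Q')(4))), Add(195, 168)) = Mul(Add(-207, Mul(Pow(-8, Rational(5, 2)), Add(6, -8))), Add(195, 168)) = Mul(Add(-207, Mul(Mul(128, I, Pow(2, Rational(1, 2))), -2)), 363) = Mul(Add(-207, Mul(-256, I, Pow(2, Rational(1, 2)))), 363) = Add(-75141, Mul(-92928, I, Pow(2, Rational(1, 2))))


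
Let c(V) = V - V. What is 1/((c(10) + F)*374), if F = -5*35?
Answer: -1/65450 ≈ -1.5279e-5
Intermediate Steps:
F = -175
c(V) = 0
1/((c(10) + F)*374) = 1/((0 - 175)*374) = 1/(-175*374) = 1/(-65450) = -1/65450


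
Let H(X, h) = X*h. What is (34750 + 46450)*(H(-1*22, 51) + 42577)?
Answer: 3366146000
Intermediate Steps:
(34750 + 46450)*(H(-1*22, 51) + 42577) = (34750 + 46450)*(-1*22*51 + 42577) = 81200*(-22*51 + 42577) = 81200*(-1122 + 42577) = 81200*41455 = 3366146000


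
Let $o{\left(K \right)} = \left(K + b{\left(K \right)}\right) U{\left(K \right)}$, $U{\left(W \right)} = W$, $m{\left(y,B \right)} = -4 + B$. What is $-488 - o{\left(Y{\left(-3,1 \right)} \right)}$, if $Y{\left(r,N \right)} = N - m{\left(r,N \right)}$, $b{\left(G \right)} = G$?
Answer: $-520$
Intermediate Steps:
$Y{\left(r,N \right)} = 4$ ($Y{\left(r,N \right)} = N - \left(-4 + N\right) = 4$)
$o{\left(K \right)} = 2 K^{2}$ ($o{\left(K \right)} = \left(K + K\right) K = 2 K K = 2 K^{2}$)
$-488 - o{\left(Y{\left(-3,1 \right)} \right)} = -488 - 2 \cdot 4^{2} = -488 - 2 \cdot 16 = -488 - 32 = -520$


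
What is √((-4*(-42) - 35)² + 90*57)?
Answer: √22819 ≈ 151.06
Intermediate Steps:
√((-4*(-42) - 35)² + 90*57) = √((168 - 35)² + 5130) = √(133² + 5130) = √(17689 + 5130) = √22819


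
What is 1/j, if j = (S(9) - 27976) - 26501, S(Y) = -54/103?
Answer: -103/5611185 ≈ -1.8356e-5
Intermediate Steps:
S(Y) = -54/103 (S(Y) = -54*1/103 = -54/103)
j = -5611185/103 (j = (-54/103 - 27976) - 26501 = -2881582/103 - 26501 = -5611185/103 ≈ -54478.)
1/j = 1/(-5611185/103) = -103/5611185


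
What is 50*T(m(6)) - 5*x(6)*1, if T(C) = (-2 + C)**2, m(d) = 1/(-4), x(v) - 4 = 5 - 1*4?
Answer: 1825/8 ≈ 228.13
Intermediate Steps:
x(v) = 5 (x(v) = 4 + (5 - 1*4) = 4 + (5 - 4) = 4 + 1 = 5)
m(d) = -1/4
50*T(m(6)) - 5*x(6)*1 = 50*(-2 - 1/4)**2 - 5*5*1 = 50*(-9/4)**2 - 25*1 = 50*(81/16) - 25 = 2025/8 - 25 = 1825/8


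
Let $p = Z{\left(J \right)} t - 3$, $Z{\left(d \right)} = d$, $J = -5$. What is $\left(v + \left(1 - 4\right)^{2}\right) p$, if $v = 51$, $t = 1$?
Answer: $-480$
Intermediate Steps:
$p = -8$ ($p = \left(-5\right) 1 - 3 = -5 - 3 = -8$)
$\left(v + \left(1 - 4\right)^{2}\right) p = \left(51 + \left(1 - 4\right)^{2}\right) \left(-8\right) = \left(51 + \left(-3\right)^{2}\right) \left(-8\right) = \left(51 + 9\right) \left(-8\right) = 60 \left(-8\right) = -480$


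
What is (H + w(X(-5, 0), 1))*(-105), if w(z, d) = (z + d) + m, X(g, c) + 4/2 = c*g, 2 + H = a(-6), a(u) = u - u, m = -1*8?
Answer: 1155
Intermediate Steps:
m = -8
a(u) = 0
H = -2 (H = -2 + 0 = -2)
X(g, c) = -2 + c*g
w(z, d) = -8 + d + z (w(z, d) = (z + d) - 8 = (d + z) - 8 = -8 + d + z)
(H + w(X(-5, 0), 1))*(-105) = (-2 + (-8 + 1 + (-2 + 0*(-5))))*(-105) = (-2 + (-8 + 1 + (-2 + 0)))*(-105) = (-2 + (-8 + 1 - 2))*(-105) = (-2 - 9)*(-105) = -11*(-105) = 1155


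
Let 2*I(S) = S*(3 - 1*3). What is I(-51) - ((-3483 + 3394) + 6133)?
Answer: -6044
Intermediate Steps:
I(S) = 0 (I(S) = (S*(3 - 1*3))/2 = (S*(3 - 3))/2 = (S*0)/2 = (1/2)*0 = 0)
I(-51) - ((-3483 + 3394) + 6133) = 0 - ((-3483 + 3394) + 6133) = 0 - (-89 + 6133) = 0 - 1*6044 = 0 - 6044 = -6044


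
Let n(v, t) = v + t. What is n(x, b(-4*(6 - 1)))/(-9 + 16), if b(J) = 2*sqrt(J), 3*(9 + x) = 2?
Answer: -25/21 + 4*I*sqrt(5)/7 ≈ -1.1905 + 1.2778*I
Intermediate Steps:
x = -25/3 (x = -9 + (1/3)*2 = -9 + 2/3 = -25/3 ≈ -8.3333)
n(v, t) = t + v
n(x, b(-4*(6 - 1)))/(-9 + 16) = (2*sqrt(-4*(6 - 1)) - 25/3)/(-9 + 16) = (2*sqrt(-4*5) - 25/3)/7 = (2*sqrt(-20) - 25/3)/7 = (2*(2*I*sqrt(5)) - 25/3)/7 = (4*I*sqrt(5) - 25/3)/7 = (-25/3 + 4*I*sqrt(5))/7 = -25/21 + 4*I*sqrt(5)/7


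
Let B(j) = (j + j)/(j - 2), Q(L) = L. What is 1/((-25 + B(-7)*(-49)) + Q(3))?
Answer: -9/884 ≈ -0.010181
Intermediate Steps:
B(j) = 2*j/(-2 + j) (B(j) = (2*j)/(-2 + j) = 2*j/(-2 + j))
1/((-25 + B(-7)*(-49)) + Q(3)) = 1/((-25 + (2*(-7)/(-2 - 7))*(-49)) + 3) = 1/((-25 + (2*(-7)/(-9))*(-49)) + 3) = 1/((-25 + (2*(-7)*(-1/9))*(-49)) + 3) = 1/((-25 + (14/9)*(-49)) + 3) = 1/((-25 - 686/9) + 3) = 1/(-911/9 + 3) = 1/(-884/9) = -9/884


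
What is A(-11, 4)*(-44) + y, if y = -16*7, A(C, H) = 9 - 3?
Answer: -376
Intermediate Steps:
A(C, H) = 6
y = -112
A(-11, 4)*(-44) + y = 6*(-44) - 112 = -264 - 112 = -376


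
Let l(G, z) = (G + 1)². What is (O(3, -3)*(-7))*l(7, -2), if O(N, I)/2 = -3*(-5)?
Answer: -13440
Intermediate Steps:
l(G, z) = (1 + G)²
O(N, I) = 30 (O(N, I) = 2*(-3*(-5)) = 2*15 = 30)
(O(3, -3)*(-7))*l(7, -2) = (30*(-7))*(1 + 7)² = -210*8² = -210*64 = -13440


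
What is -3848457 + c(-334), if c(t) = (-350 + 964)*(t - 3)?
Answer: -4055375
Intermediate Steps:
c(t) = -1842 + 614*t (c(t) = 614*(-3 + t) = -1842 + 614*t)
-3848457 + c(-334) = -3848457 + (-1842 + 614*(-334)) = -3848457 + (-1842 - 205076) = -3848457 - 206918 = -4055375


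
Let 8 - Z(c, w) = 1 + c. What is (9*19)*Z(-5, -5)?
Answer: 2052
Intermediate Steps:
Z(c, w) = 7 - c (Z(c, w) = 8 - (1 + c) = 8 + (-1 - c) = 7 - c)
(9*19)*Z(-5, -5) = (9*19)*(7 - 1*(-5)) = 171*(7 + 5) = 171*12 = 2052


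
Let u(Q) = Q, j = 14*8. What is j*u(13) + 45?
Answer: 1501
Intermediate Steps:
j = 112
j*u(13) + 45 = 112*13 + 45 = 1456 + 45 = 1501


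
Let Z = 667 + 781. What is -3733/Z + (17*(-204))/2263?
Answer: -13469443/3276824 ≈ -4.1105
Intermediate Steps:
Z = 1448
-3733/Z + (17*(-204))/2263 = -3733/1448 + (17*(-204))/2263 = -3733*1/1448 - 3468*1/2263 = -3733/1448 - 3468/2263 = -13469443/3276824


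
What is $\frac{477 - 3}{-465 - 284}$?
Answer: $- \frac{474}{749} \approx -0.63284$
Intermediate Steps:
$\frac{477 - 3}{-465 - 284} = \frac{477 + \left(-11 + 8\right)}{-749} = \left(477 - 3\right) \left(- \frac{1}{749}\right) = 474 \left(- \frac{1}{749}\right) = - \frac{474}{749}$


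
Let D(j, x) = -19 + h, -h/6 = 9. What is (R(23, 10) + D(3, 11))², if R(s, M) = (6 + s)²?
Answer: 589824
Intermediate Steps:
h = -54 (h = -6*9 = -54)
D(j, x) = -73 (D(j, x) = -19 - 54 = -73)
(R(23, 10) + D(3, 11))² = ((6 + 23)² - 73)² = (29² - 73)² = (841 - 73)² = 768² = 589824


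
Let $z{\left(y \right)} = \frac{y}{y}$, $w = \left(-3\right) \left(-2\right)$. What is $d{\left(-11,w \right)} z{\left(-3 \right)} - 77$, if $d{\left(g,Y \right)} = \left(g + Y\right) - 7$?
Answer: $-89$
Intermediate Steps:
$w = 6$
$d{\left(g,Y \right)} = -7 + Y + g$ ($d{\left(g,Y \right)} = \left(Y + g\right) - 7 = -7 + Y + g$)
$z{\left(y \right)} = 1$
$d{\left(-11,w \right)} z{\left(-3 \right)} - 77 = \left(-7 + 6 - 11\right) 1 - 77 = \left(-12\right) 1 - 77 = -12 - 77 = -89$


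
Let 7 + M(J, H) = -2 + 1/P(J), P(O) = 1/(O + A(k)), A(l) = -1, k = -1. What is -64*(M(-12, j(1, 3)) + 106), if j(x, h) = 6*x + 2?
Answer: -5376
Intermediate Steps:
P(O) = 1/(-1 + O) (P(O) = 1/(O - 1) = 1/(-1 + O))
j(x, h) = 2 + 6*x
M(J, H) = -10 + J (M(J, H) = -7 + (-2 + 1/(1/(-1 + J))) = -7 + (-2 + (-1 + J)) = -7 + (-3 + J) = -10 + J)
-64*(M(-12, j(1, 3)) + 106) = -64*((-10 - 12) + 106) = -64*(-22 + 106) = -64*84 = -5376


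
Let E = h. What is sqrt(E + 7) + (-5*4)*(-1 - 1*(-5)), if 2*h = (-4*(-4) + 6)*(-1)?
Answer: -80 + 2*I ≈ -80.0 + 2.0*I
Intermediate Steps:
h = -11 (h = ((-4*(-4) + 6)*(-1))/2 = ((16 + 6)*(-1))/2 = (22*(-1))/2 = (1/2)*(-22) = -11)
E = -11
sqrt(E + 7) + (-5*4)*(-1 - 1*(-5)) = sqrt(-11 + 7) + (-5*4)*(-1 - 1*(-5)) = sqrt(-4) - 20*(-1 + 5) = 2*I - 20*4 = 2*I - 80 = -80 + 2*I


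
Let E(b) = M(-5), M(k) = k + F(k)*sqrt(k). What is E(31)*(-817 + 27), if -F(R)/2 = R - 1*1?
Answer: 3950 - 9480*I*sqrt(5) ≈ 3950.0 - 21198.0*I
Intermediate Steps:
F(R) = 2 - 2*R (F(R) = -2*(R - 1*1) = -2*(R - 1) = -2*(-1 + R) = 2 - 2*R)
M(k) = k + sqrt(k)*(2 - 2*k) (M(k) = k + (2 - 2*k)*sqrt(k) = k + sqrt(k)*(2 - 2*k))
E(b) = -5 + 12*I*sqrt(5) (E(b) = -5 + 2*sqrt(-5)*(1 - 1*(-5)) = -5 + 2*(I*sqrt(5))*(1 + 5) = -5 + 2*(I*sqrt(5))*6 = -5 + 12*I*sqrt(5))
E(31)*(-817 + 27) = (-5 + 12*I*sqrt(5))*(-817 + 27) = (-5 + 12*I*sqrt(5))*(-790) = 3950 - 9480*I*sqrt(5)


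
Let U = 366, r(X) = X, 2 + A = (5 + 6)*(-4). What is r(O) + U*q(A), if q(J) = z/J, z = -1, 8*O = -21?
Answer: 981/184 ≈ 5.3315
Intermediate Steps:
O = -21/8 (O = (⅛)*(-21) = -21/8 ≈ -2.6250)
A = -46 (A = -2 + (5 + 6)*(-4) = -2 + 11*(-4) = -2 - 44 = -46)
q(J) = -1/J
r(O) + U*q(A) = -21/8 + 366*(-1/(-46)) = -21/8 + 366*(-1*(-1/46)) = -21/8 + 366*(1/46) = -21/8 + 183/23 = 981/184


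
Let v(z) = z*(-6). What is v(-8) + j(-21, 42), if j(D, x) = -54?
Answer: -6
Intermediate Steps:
v(z) = -6*z
v(-8) + j(-21, 42) = -6*(-8) - 54 = 48 - 54 = -6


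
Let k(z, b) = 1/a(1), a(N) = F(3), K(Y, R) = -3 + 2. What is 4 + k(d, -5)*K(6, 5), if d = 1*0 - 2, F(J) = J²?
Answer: 35/9 ≈ 3.8889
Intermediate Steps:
K(Y, R) = -1
a(N) = 9 (a(N) = 3² = 9)
d = -2 (d = 0 - 2 = -2)
k(z, b) = ⅑ (k(z, b) = 1/9 = ⅑)
4 + k(d, -5)*K(6, 5) = 4 + (⅑)*(-1) = 4 - ⅑ = 35/9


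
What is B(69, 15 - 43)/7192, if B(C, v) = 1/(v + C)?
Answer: 1/294872 ≈ 3.3913e-6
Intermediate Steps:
B(C, v) = 1/(C + v)
B(69, 15 - 43)/7192 = 1/((69 + (15 - 43))*7192) = (1/7192)/(69 - 28) = (1/7192)/41 = (1/41)*(1/7192) = 1/294872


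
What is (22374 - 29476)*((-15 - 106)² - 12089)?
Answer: -18124304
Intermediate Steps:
(22374 - 29476)*((-15 - 106)² - 12089) = -7102*((-121)² - 12089) = -7102*(14641 - 12089) = -7102*2552 = -18124304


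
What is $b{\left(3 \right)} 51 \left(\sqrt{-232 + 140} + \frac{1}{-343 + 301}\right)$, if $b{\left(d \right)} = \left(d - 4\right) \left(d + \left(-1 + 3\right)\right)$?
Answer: $\frac{85}{14} - 510 i \sqrt{23} \approx 6.0714 - 2445.9 i$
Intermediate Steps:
$b{\left(d \right)} = \left(-4 + d\right) \left(2 + d\right)$ ($b{\left(d \right)} = \left(-4 + d\right) \left(d + 2\right) = \left(-4 + d\right) \left(2 + d\right)$)
$b{\left(3 \right)} 51 \left(\sqrt{-232 + 140} + \frac{1}{-343 + 301}\right) = \left(-8 + 3^{2} - 6\right) 51 \left(\sqrt{-232 + 140} + \frac{1}{-343 + 301}\right) = \left(-8 + 9 - 6\right) 51 \left(\sqrt{-92} + \frac{1}{-42}\right) = \left(-5\right) 51 \left(2 i \sqrt{23} - \frac{1}{42}\right) = - 255 \left(- \frac{1}{42} + 2 i \sqrt{23}\right) = \frac{85}{14} - 510 i \sqrt{23}$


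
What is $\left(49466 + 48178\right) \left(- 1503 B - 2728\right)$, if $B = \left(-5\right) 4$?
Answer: $2668805808$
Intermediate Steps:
$B = -20$
$\left(49466 + 48178\right) \left(- 1503 B - 2728\right) = \left(49466 + 48178\right) \left(\left(-1503\right) \left(-20\right) - 2728\right) = 97644 \left(30060 - 2728\right) = 97644 \cdot 27332 = 2668805808$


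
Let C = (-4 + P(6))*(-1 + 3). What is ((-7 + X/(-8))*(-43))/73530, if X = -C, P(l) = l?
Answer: 13/3420 ≈ 0.0038012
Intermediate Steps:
C = 4 (C = (-4 + 6)*(-1 + 3) = 2*2 = 4)
X = -4 (X = -1*4 = -4)
((-7 + X/(-8))*(-43))/73530 = ((-7 - 4/(-8))*(-43))/73530 = ((-7 - 4*(-⅛))*(-43))*(1/73530) = ((-7 + ½)*(-43))*(1/73530) = -13/2*(-43)*(1/73530) = (559/2)*(1/73530) = 13/3420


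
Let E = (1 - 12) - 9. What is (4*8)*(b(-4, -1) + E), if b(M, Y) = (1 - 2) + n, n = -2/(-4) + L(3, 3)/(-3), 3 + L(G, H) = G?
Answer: -656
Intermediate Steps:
L(G, H) = -3 + G
n = 1/2 (n = -2/(-4) + (-3 + 3)/(-3) = -2*(-1/4) + 0*(-1/3) = 1/2 + 0 = 1/2 ≈ 0.50000)
E = -20 (E = -11 - 9 = -20)
b(M, Y) = -1/2 (b(M, Y) = (1 - 2) + 1/2 = -1 + 1/2 = -1/2)
(4*8)*(b(-4, -1) + E) = (4*8)*(-1/2 - 20) = 32*(-41/2) = -656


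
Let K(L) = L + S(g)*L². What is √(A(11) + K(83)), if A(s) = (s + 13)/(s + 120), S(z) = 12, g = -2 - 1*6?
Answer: √1420093055/131 ≈ 287.67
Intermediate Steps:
g = -8 (g = -2 - 6 = -8)
K(L) = L + 12*L²
A(s) = (13 + s)/(120 + s)
√(A(11) + K(83)) = √((13 + 11)/(120 + 11) + 83*(1 + 12*83)) = √(24/131 + 83*(1 + 996)) = √((1/131)*24 + 83*997) = √(24/131 + 82751) = √(10840405/131) = √1420093055/131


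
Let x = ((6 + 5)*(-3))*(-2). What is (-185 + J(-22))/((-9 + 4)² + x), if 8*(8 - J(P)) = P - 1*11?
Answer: -1383/728 ≈ -1.8997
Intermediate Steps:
x = 66 (x = (11*(-3))*(-2) = -33*(-2) = 66)
J(P) = 75/8 - P/8 (J(P) = 8 - (P - 1*11)/8 = 8 - (P - 11)/8 = 8 - (-11 + P)/8 = 8 + (11/8 - P/8) = 75/8 - P/8)
(-185 + J(-22))/((-9 + 4)² + x) = (-185 + (75/8 - ⅛*(-22)))/((-9 + 4)² + 66) = (-185 + (75/8 + 11/4))/((-5)² + 66) = (-185 + 97/8)/(25 + 66) = -1383/8/91 = -1383/8*1/91 = -1383/728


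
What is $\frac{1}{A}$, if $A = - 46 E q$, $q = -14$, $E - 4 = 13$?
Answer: $\frac{1}{10948} \approx 9.1341 \cdot 10^{-5}$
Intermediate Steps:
$E = 17$ ($E = 4 + 13 = 17$)
$A = 10948$ ($A = \left(-46\right) 17 \left(-14\right) = \left(-782\right) \left(-14\right) = 10948$)
$\frac{1}{A} = \frac{1}{10948}$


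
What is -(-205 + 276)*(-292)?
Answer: 20732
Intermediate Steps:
-(-205 + 276)*(-292) = -71*(-292) = -1*(-20732) = 20732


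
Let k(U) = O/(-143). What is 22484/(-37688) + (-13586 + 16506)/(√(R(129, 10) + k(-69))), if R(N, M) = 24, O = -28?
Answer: -803/1346 + 292*√123695/173 ≈ 593.03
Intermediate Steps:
k(U) = 28/143 (k(U) = -28/(-143) = -28*(-1/143) = 28/143)
22484/(-37688) + (-13586 + 16506)/(√(R(129, 10) + k(-69))) = 22484/(-37688) + (-13586 + 16506)/(√(24 + 28/143)) = 22484*(-1/37688) + 2920/(√(3460/143)) = -803/1346 + 2920/((2*√123695/143)) = -803/1346 + 2920*(√123695/1730) = -803/1346 + 292*√123695/173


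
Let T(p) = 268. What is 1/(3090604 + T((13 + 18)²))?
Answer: 1/3090872 ≈ 3.2353e-7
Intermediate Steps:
1/(3090604 + T((13 + 18)²)) = 1/(3090604 + 268) = 1/3090872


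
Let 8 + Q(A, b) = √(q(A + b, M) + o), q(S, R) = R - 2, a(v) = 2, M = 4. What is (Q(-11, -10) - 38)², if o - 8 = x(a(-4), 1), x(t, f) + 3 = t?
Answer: 1849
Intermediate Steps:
q(S, R) = -2 + R
x(t, f) = -3 + t
o = 7 (o = 8 + (-3 + 2) = 8 - 1 = 7)
Q(A, b) = -5 (Q(A, b) = -8 + √((-2 + 4) + 7) = -8 + √(2 + 7) = -8 + √9 = -8 + 3 = -5)
(Q(-11, -10) - 38)² = (-5 - 38)² = (-43)² = 1849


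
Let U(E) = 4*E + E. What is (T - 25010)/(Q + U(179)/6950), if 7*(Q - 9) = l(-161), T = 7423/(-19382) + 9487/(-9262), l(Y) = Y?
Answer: 141841598788250/78664763991 ≈ 1803.1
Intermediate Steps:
U(E) = 5*E
T = -5741565/4079911 (T = 7423*(-1/19382) + 9487*(-1/9262) = -7423/19382 - 9487/9262 = -5741565/4079911 ≈ -1.4073)
Q = -14 (Q = 9 + (⅐)*(-161) = 9 - 23 = -14)
(T - 25010)/(Q + U(179)/6950) = (-5741565/4079911 - 25010)/(-14 + (5*179)/6950) = -102044315675/(4079911*(-14 + 895*(1/6950))) = -102044315675/(4079911*(-14 + 179/1390)) = -102044315675/(4079911*(-19281/1390)) = -102044315675/4079911*(-1390/19281) = 141841598788250/78664763991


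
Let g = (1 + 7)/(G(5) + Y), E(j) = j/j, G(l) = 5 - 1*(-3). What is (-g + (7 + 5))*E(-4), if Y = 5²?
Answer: 388/33 ≈ 11.758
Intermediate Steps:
G(l) = 8 (G(l) = 5 + 3 = 8)
Y = 25
E(j) = 1
g = 8/33 (g = (1 + 7)/(8 + 25) = 8/33 ≈ 0.24242)
(-g + (7 + 5))*E(-4) = (-1*8/33 + (7 + 5))*1 = (-8/33 + 12)*1 = (388/33)*1 = 388/33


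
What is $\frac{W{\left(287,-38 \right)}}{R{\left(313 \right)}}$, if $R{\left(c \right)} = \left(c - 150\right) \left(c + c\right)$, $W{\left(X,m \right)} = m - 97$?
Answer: $- \frac{135}{102038} \approx -0.001323$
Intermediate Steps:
$W{\left(X,m \right)} = -97 + m$ ($W{\left(X,m \right)} = m - 97 = -97 + m$)
$R{\left(c \right)} = 2 c \left(-150 + c\right)$ ($R{\left(c \right)} = \left(-150 + c\right) 2 c = 2 c \left(-150 + c\right)$)
$\frac{W{\left(287,-38 \right)}}{R{\left(313 \right)}} = \frac{-97 - 38}{2 \cdot 313 \left(-150 + 313\right)} = - \frac{135}{2 \cdot 313 \cdot 163} = - \frac{135}{102038}$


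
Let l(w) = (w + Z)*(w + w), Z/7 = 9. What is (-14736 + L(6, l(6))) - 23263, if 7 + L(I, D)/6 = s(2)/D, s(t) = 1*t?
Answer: -2624828/69 ≈ -38041.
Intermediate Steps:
Z = 63 (Z = 7*9 = 63)
l(w) = 2*w*(63 + w) (l(w) = (w + 63)*(w + w) = (63 + w)*(2*w) = 2*w*(63 + w))
s(t) = t
L(I, D) = -42 + 12/D (L(I, D) = -42 + 6*(2/D) = -42 + 12/D)
(-14736 + L(6, l(6))) - 23263 = (-14736 + (-42 + 12/((2*6*(63 + 6))))) - 23263 = (-14736 + (-42 + 12/((2*6*69)))) - 23263 = (-14736 + (-42 + 12/828)) - 23263 = (-14736 + (-42 + 12*(1/828))) - 23263 = (-14736 + (-42 + 1/69)) - 23263 = (-14736 - 2897/69) - 23263 = -1019681/69 - 23263 = -2624828/69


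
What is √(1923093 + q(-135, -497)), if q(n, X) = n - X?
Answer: √1923455 ≈ 1386.9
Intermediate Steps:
√(1923093 + q(-135, -497)) = √(1923093 + (-135 - 1*(-497))) = √(1923093 + (-135 + 497)) = √(1923093 + 362) = √1923455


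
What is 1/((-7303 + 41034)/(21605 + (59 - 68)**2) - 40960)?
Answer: -21686/888224829 ≈ -2.4415e-5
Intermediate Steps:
1/((-7303 + 41034)/(21605 + (59 - 68)**2) - 40960) = 1/(33731/(21605 + (-9)**2) - 40960) = 1/(33731/(21605 + 81) - 40960) = 1/(33731/21686 - 40960) = 1/(-888224829/21686) = -21686/888224829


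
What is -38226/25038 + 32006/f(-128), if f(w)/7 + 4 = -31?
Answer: -135121933/1022385 ≈ -132.16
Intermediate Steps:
f(w) = -245 (f(w) = -28 + 7*(-31) = -28 - 217 = -245)
-38226/25038 + 32006/f(-128) = -38226/25038 + 32006/(-245) = -38226*1/25038 + 32006*(-1/245) = -6371/4173 - 32006/245 = -135121933/1022385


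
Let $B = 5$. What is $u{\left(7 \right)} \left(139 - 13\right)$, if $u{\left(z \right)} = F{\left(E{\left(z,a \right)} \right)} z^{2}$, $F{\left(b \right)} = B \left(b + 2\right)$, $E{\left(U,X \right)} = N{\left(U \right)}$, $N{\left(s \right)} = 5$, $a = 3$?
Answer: $216090$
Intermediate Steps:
$E{\left(U,X \right)} = 5$
$F{\left(b \right)} = 10 + 5 b$ ($F{\left(b \right)} = 5 \left(b + 2\right) = 5 \left(2 + b\right) = 10 + 5 b$)
$u{\left(z \right)} = 35 z^{2}$ ($u{\left(z \right)} = \left(10 + 5 \cdot 5\right) z^{2} = \left(10 + 25\right) z^{2} = 35 z^{2}$)
$u{\left(7 \right)} \left(139 - 13\right) = 35 \cdot 7^{2} \left(139 - 13\right) = 35 \cdot 49 \cdot 126 = 1715 \cdot 126 = 216090$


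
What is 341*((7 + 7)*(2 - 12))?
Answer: -47740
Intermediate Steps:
341*((7 + 7)*(2 - 12)) = 341*(14*(-10)) = 341*(-140) = -47740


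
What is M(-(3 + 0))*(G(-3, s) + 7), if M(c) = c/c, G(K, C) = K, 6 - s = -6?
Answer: 4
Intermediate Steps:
s = 12 (s = 6 - 1*(-6) = 6 + 6 = 12)
M(c) = 1
M(-(3 + 0))*(G(-3, s) + 7) = 1*(-3 + 7) = 1*4 = 4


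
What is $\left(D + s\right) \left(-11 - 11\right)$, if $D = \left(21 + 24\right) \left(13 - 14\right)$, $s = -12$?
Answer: $1254$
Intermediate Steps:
$D = -45$ ($D = 45 \left(-1\right) = -45$)
$\left(D + s\right) \left(-11 - 11\right) = \left(-45 - 12\right) \left(-11 - 11\right) = - 57 \left(-11 - 11\right) = \left(-57\right) \left(-22\right) = 1254$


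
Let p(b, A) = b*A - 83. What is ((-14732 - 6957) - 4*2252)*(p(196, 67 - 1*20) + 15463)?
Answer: -754900624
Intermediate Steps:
p(b, A) = -83 + A*b (p(b, A) = A*b - 83 = -83 + A*b)
((-14732 - 6957) - 4*2252)*(p(196, 67 - 1*20) + 15463) = ((-14732 - 6957) - 4*2252)*((-83 + (67 - 1*20)*196) + 15463) = (-21689 - 9008)*((-83 + (67 - 20)*196) + 15463) = -30697*((-83 + 47*196) + 15463) = -30697*((-83 + 9212) + 15463) = -30697*(9129 + 15463) = -30697*24592 = -754900624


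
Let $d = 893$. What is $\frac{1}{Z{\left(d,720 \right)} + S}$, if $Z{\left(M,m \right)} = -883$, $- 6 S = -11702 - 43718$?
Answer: $\frac{3}{25061} \approx 0.00011971$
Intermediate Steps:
$S = \frac{27710}{3}$ ($S = - \frac{-11702 - 43718}{6} = \left(- \frac{1}{6}\right) \left(-55420\right) = \frac{27710}{3} \approx 9236.7$)
$\frac{1}{Z{\left(d,720 \right)} + S} = \frac{1}{-883 + \frac{27710}{3}} = \frac{1}{\frac{25061}{3}} = \frac{3}{25061}$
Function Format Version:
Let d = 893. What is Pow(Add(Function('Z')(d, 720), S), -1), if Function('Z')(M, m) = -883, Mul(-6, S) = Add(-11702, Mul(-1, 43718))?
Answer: Rational(3, 25061) ≈ 0.00011971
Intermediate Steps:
S = Rational(27710, 3) (S = Mul(Rational(-1, 6), Add(-11702, Mul(-1, 43718))) = Mul(Rational(-1, 6), Add(-11702, -43718)) = Mul(Rational(-1, 6), -55420) = Rational(27710, 3) ≈ 9236.7)
Pow(Add(Function('Z')(d, 720), S), -1) = Pow(Add(-883, Rational(27710, 3)), -1) = Pow(Rational(25061, 3), -1) = Rational(3, 25061)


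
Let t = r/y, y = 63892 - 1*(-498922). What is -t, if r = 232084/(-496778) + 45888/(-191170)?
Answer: 8395455893/6681238881628955 ≈ 1.2566e-6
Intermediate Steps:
y = 562814 (y = 63892 + 498922 = 562814)
r = -16790911786/23742262565 (r = 232084*(-1/496778) + 45888*(-1/191170) = -116042/248389 - 22944/95585 = -16790911786/23742262565 ≈ -0.70722)
t = -8395455893/6681238881628955 (t = -16790911786/23742262565/562814 = -16790911786/23742262565*1/562814 = -8395455893/6681238881628955 ≈ -1.2566e-6)
-t = -1*(-8395455893/6681238881628955) = 8395455893/6681238881628955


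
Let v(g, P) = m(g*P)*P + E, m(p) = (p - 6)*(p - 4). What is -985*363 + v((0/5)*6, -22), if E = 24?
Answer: -358059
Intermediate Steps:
m(p) = (-6 + p)*(-4 + p)
v(g, P) = 24 + P*(24 + P²*g² - 10*P*g) (v(g, P) = (24 + (g*P)² - 10*g*P)*P + 24 = (24 + (P*g)² - 10*P*g)*P + 24 = (24 + P²*g² - 10*P*g)*P + 24 = P*(24 + P²*g² - 10*P*g) + 24 = 24 + P*(24 + P²*g² - 10*P*g))
-985*363 + v((0/5)*6, -22) = -985*363 + (24 - 22*(24 + (-22)²*((0/5)*6)² - 10*(-22)*(0/5)*6)) = -357555 + (24 - 22*(24 + 484*((0*(⅕))*6)² - 10*(-22)*(0*(⅕))*6)) = -357555 + (24 - 22*(24 + 484*(0*6)² - 10*(-22)*0*6)) = -357555 + (24 - 22*(24 + 484*0² - 10*(-22)*0)) = -357555 + (24 - 22*(24 + 484*0 + 0)) = -357555 + (24 - 22*(24 + 0 + 0)) = -357555 + (24 - 22*24) = -357555 + (24 - 528) = -357555 - 504 = -358059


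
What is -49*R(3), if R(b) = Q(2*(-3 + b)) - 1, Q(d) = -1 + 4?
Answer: -98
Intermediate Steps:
Q(d) = 3
R(b) = 2 (R(b) = 3 - 1 = 2)
-49*R(3) = -49*2 = -98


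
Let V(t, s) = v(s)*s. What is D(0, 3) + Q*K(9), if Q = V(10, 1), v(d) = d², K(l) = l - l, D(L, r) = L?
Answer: 0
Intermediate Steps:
K(l) = 0
V(t, s) = s³ (V(t, s) = s²*s = s³)
Q = 1 (Q = 1³ = 1)
D(0, 3) + Q*K(9) = 0 + 1*0 = 0 + 0 = 0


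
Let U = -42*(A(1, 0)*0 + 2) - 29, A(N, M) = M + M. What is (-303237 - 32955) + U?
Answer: -336305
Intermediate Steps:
A(N, M) = 2*M
U = -113 (U = -42*((2*0)*0 + 2) - 29 = -42*(0*0 + 2) - 29 = -42*(0 + 2) - 29 = -42*2 - 29 = -84 - 29 = -113)
(-303237 - 32955) + U = (-303237 - 32955) - 113 = -336192 - 113 = -336305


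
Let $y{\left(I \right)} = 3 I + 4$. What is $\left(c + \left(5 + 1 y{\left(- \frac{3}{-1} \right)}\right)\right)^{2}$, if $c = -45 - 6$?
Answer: $1089$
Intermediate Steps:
$c = -51$
$y{\left(I \right)} = 4 + 3 I$
$\left(c + \left(5 + 1 y{\left(- \frac{3}{-1} \right)}\right)\right)^{2} = \left(-51 + \left(5 + 1 \left(4 + 3 \left(- \frac{3}{-1}\right)\right)\right)\right)^{2} = \left(-51 + \left(5 + 1 \left(4 + 3 \left(\left(-3\right) \left(-1\right)\right)\right)\right)\right)^{2} = \left(-51 + \left(5 + 1 \left(4 + 3 \cdot 3\right)\right)\right)^{2} = \left(-51 + \left(5 + 1 \left(4 + 9\right)\right)\right)^{2} = \left(-51 + \left(5 + 1 \cdot 13\right)\right)^{2} = \left(-51 + \left(5 + 13\right)\right)^{2} = \left(-51 + 18\right)^{2} = \left(-33\right)^{2} = 1089$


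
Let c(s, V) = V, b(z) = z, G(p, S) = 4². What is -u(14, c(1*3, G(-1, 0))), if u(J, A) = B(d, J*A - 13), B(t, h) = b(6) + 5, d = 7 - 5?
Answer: -11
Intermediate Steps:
d = 2
G(p, S) = 16
B(t, h) = 11 (B(t, h) = 6 + 5 = 11)
u(J, A) = 11
-u(14, c(1*3, G(-1, 0))) = -1*11 = -11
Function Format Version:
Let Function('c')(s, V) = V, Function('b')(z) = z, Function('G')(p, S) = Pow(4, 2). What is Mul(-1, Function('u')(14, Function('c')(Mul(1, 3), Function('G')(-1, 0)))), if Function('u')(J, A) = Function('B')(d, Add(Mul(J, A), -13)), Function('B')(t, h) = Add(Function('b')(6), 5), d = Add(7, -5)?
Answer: -11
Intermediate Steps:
d = 2
Function('G')(p, S) = 16
Function('B')(t, h) = 11 (Function('B')(t, h) = Add(6, 5) = 11)
Function('u')(J, A) = 11
Mul(-1, Function('u')(14, Function('c')(Mul(1, 3), Function('G')(-1, 0)))) = Mul(-1, 11) = -11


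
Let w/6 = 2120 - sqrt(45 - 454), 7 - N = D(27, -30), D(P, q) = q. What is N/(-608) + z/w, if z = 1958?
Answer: 69360731/745321056 + 89*I*sqrt(409)/1225857 ≈ 0.093062 + 0.0014683*I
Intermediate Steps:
N = 37 (N = 7 - 1*(-30) = 7 + 30 = 37)
w = 12720 - 6*I*sqrt(409) (w = 6*(2120 - sqrt(45 - 454)) = 6*(2120 - sqrt(-409)) = 6*(2120 - I*sqrt(409)) = 12720 - 6*I*sqrt(409) ≈ 12720.0 - 121.34*I)
N/(-608) + z/w = 37/(-608) + 1958/(12720 - 6*I*sqrt(409)) = 37*(-1/608) + 1958/(12720 - 6*I*sqrt(409)) = -37/608 + 1958/(12720 - 6*I*sqrt(409))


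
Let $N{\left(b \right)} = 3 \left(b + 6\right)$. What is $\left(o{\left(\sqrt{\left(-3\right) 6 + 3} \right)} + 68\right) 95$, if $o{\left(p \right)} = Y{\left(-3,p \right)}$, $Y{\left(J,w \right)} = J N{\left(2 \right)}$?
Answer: $-380$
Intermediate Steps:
$N{\left(b \right)} = 18 + 3 b$ ($N{\left(b \right)} = 3 \left(6 + b\right) = 18 + 3 b$)
$Y{\left(J,w \right)} = 24 J$ ($Y{\left(J,w \right)} = J \left(18 + 3 \cdot 2\right) = J \left(18 + 6\right) = J 24 = 24 J$)
$o{\left(p \right)} = -72$ ($o{\left(p \right)} = 24 \left(-3\right) = -72$)
$\left(o{\left(\sqrt{\left(-3\right) 6 + 3} \right)} + 68\right) 95 = \left(-72 + 68\right) 95 = \left(-4\right) 95 = -380$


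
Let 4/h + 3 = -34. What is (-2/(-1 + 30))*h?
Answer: 8/1073 ≈ 0.0074557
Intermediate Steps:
h = -4/37 (h = 4/(-3 - 34) = 4/(-37) = 4*(-1/37) = -4/37 ≈ -0.10811)
(-2/(-1 + 30))*h = -2/(-1 + 30)*(-4/37) = -2/29*(-4/37) = 8/1073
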